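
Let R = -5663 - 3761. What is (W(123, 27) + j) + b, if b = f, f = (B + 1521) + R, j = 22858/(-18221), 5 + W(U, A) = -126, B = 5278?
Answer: -50239934/18221 ≈ -2757.3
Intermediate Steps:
W(U, A) = -131 (W(U, A) = -5 - 126 = -131)
R = -9424
j = -22858/18221 (j = 22858*(-1/18221) = -22858/18221 ≈ -1.2545)
f = -2625 (f = (5278 + 1521) - 9424 = 6799 - 9424 = -2625)
b = -2625
(W(123, 27) + j) + b = (-131 - 22858/18221) - 2625 = -2409809/18221 - 2625 = -50239934/18221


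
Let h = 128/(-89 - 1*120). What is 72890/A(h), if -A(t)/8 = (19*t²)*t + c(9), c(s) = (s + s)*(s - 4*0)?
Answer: -3502298899/60593912 ≈ -57.799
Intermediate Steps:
h = -128/209 (h = 128/(-89 - 120) = 128/(-209) = 128*(-1/209) = -128/209 ≈ -0.61244)
c(s) = 2*s² (c(s) = (2*s)*(s + 0) = (2*s)*s = 2*s²)
A(t) = -1296 - 152*t³ (A(t) = -8*((19*t²)*t + 2*9²) = -8*(19*t³ + 2*81) = -8*(19*t³ + 162) = -8*(162 + 19*t³) = -1296 - 152*t³)
72890/A(h) = 72890/(-1296 - 152*(-128/209)³) = 72890/(-1296 - 152*(-2097152/9129329)) = 72890/(-1296 + 16777216/480491) = 72890/(-605939120/480491) = 72890*(-480491/605939120) = -3502298899/60593912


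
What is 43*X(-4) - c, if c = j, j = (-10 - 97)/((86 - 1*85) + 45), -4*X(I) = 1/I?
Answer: 1845/368 ≈ 5.0136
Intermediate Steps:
X(I) = -1/(4*I)
j = -107/46 (j = -107/((86 - 85) + 45) = -107/(1 + 45) = -107/46 ≈ -2.3261)
c = -107/46 ≈ -2.3261
43*X(-4) - c = 43*(-¼/(-4)) - 1*(-107/46) = 43*(-¼*(-¼)) + 107/46 = 43*(1/16) + 107/46 = 43/16 + 107/46 = 1845/368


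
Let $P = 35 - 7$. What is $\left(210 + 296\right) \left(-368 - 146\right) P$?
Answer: $-7282352$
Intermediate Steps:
$P = 28$
$\left(210 + 296\right) \left(-368 - 146\right) P = \left(210 + 296\right) \left(-368 - 146\right) 28 = 506 \left(-514\right) 28 = \left(-260084\right) 28 = -7282352$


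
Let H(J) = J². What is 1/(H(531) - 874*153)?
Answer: 1/148239 ≈ 6.7459e-6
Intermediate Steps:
1/(H(531) - 874*153) = 1/(531² - 874*153) = 1/(281961 - 133722) = 1/148239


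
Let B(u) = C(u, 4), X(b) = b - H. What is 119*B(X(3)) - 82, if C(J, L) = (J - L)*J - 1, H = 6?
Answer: 2298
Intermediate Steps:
X(b) = -6 + b (X(b) = b - 1*6 = b - 6 = -6 + b)
C(J, L) = -1 + J*(J - L) (C(J, L) = J*(J - L) - 1 = -1 + J*(J - L))
B(u) = -1 + u² - 4*u (B(u) = -1 + u² - 1*u*4 = -1 + u² - 4*u)
119*B(X(3)) - 82 = 119*(-1 + (-6 + 3)² - 4*(-6 + 3)) - 82 = 119*(-1 + (-3)² - 4*(-3)) - 82 = 119*(-1 + 9 + 12) - 82 = 119*20 - 82 = 2380 - 82 = 2298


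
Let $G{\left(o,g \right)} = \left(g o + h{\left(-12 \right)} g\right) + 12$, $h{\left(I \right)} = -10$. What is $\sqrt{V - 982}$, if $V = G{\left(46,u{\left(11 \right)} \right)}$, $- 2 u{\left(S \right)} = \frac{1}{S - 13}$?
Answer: $31 i \approx 31.0 i$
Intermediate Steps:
$u{\left(S \right)} = - \frac{1}{2 \left(-13 + S\right)}$ ($u{\left(S \right)} = - \frac{1}{2 \left(S - 13\right)} = - \frac{1}{2 \left(-13 + S\right)}$)
$G{\left(o,g \right)} = 12 - 10 g + g o$ ($G{\left(o,g \right)} = \left(g o - 10 g\right) + 12 = \left(- 10 g + g o\right) + 12 = 12 - 10 g + g o$)
$V = 21$ ($V = 12 - 10 \left(- \frac{1}{-26 + 2 \cdot 11}\right) + - \frac{1}{-26 + 2 \cdot 11} \cdot 46 = 12 - 10 \left(- \frac{1}{-26 + 22}\right) + - \frac{1}{-26 + 22} \cdot 46 = 12 - 10 \left(- \frac{1}{-4}\right) + - \frac{1}{-4} \cdot 46 = 12 - 10 \left(\left(-1\right) \left(- \frac{1}{4}\right)\right) + \left(-1\right) \left(- \frac{1}{4}\right) 46 = 12 - \frac{5}{2} + \frac{1}{4} \cdot 46 = 12 - \frac{5}{2} + \frac{23}{2} = 21$)
$\sqrt{V - 982} = \sqrt{21 - 982} = \sqrt{-961} = 31 i$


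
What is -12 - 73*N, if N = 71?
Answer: -5195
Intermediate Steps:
-12 - 73*N = -12 - 73*71 = -12 - 5183 = -5195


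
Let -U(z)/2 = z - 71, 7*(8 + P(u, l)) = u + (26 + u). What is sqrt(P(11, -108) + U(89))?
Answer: 2*I*sqrt(455)/7 ≈ 6.0945*I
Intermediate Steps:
P(u, l) = -30/7 + 2*u/7 (P(u, l) = -8 + (u + (26 + u))/7 = -8 + (26 + 2*u)/7 = -8 + (26/7 + 2*u/7) = -30/7 + 2*u/7)
U(z) = 142 - 2*z (U(z) = -2*(z - 71) = -2*(-71 + z) = 142 - 2*z)
sqrt(P(11, -108) + U(89)) = sqrt((-30/7 + (2/7)*11) + (142 - 2*89)) = sqrt((-30/7 + 22/7) + (142 - 178)) = sqrt(-8/7 - 36) = sqrt(-260/7) = 2*I*sqrt(455)/7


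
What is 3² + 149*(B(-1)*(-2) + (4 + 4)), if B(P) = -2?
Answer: 1797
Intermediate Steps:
3² + 149*(B(-1)*(-2) + (4 + 4)) = 3² + 149*(-2*(-2) + (4 + 4)) = 9 + 149*(4 + 8) = 9 + 149*12 = 9 + 1788 = 1797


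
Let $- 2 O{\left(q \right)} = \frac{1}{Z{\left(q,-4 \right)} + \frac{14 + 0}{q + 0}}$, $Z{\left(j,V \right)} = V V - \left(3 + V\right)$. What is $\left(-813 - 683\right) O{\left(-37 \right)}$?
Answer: $\frac{27676}{615} \approx 45.002$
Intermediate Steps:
$Z{\left(j,V \right)} = -3 + V^{2} - V$ ($Z{\left(j,V \right)} = V^{2} - \left(3 + V\right) = -3 + V^{2} - V$)
$O{\left(q \right)} = - \frac{1}{2 \left(17 + \frac{14}{q}\right)}$ ($O{\left(q \right)} = - \frac{1}{2 \left(\left(-3 + \left(-4\right)^{2} - -4\right) + \frac{14 + 0}{q + 0}\right)} = - \frac{1}{2 \left(\left(-3 + 16 + 4\right) + \frac{14}{q}\right)} = - \frac{1}{2 \left(17 + \frac{14}{q}\right)}$)
$\left(-813 - 683\right) O{\left(-37 \right)} = \left(-813 - 683\right) \left(\left(-1\right) \left(-37\right) \frac{1}{28 + 34 \left(-37\right)}\right) = - 1496 \left(\left(-1\right) \left(-37\right) \frac{1}{28 - 1258}\right) = - 1496 \left(\left(-1\right) \left(-37\right) \frac{1}{-1230}\right) = - 1496 \left(\left(-1\right) \left(-37\right) \left(- \frac{1}{1230}\right)\right) = \left(-1496\right) \left(- \frac{37}{1230}\right) = \frac{27676}{615}$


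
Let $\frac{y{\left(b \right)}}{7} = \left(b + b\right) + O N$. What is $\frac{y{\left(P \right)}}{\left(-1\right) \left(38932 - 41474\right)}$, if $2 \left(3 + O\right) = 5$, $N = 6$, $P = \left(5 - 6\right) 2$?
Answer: $- \frac{49}{2542} \approx -0.019276$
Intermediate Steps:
$P = -2$ ($P = \left(-1\right) 2 = -2$)
$O = - \frac{1}{2}$ ($O = -3 + \frac{1}{2} \cdot 5 = -3 + \frac{5}{2} = - \frac{1}{2} \approx -0.5$)
$y{\left(b \right)} = -21 + 14 b$ ($y{\left(b \right)} = 7 \left(\left(b + b\right) - 3\right) = 7 \left(2 b - 3\right) = 7 \left(-3 + 2 b\right) = -21 + 14 b$)
$\frac{y{\left(P \right)}}{\left(-1\right) \left(38932 - 41474\right)} = \frac{-21 + 14 \left(-2\right)}{\left(-1\right) \left(38932 - 41474\right)} = \frac{-21 - 28}{\left(-1\right) \left(-2542\right)} = - \frac{49}{2542}$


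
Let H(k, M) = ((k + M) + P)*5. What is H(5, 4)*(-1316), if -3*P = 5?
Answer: -144760/3 ≈ -48253.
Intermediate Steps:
P = -5/3 (P = -⅓*5 = -5/3 ≈ -1.6667)
H(k, M) = -25/3 + 5*M + 5*k (H(k, M) = ((k + M) - 5/3)*5 = ((M + k) - 5/3)*5 = (-5/3 + M + k)*5 = -25/3 + 5*M + 5*k)
H(5, 4)*(-1316) = (-25/3 + 5*4 + 5*5)*(-1316) = (-25/3 + 20 + 25)*(-1316) = (110/3)*(-1316) = -144760/3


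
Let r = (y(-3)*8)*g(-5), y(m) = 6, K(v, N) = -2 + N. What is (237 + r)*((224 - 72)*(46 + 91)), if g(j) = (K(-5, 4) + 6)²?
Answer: 68906616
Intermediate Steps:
g(j) = 64 (g(j) = ((-2 + 4) + 6)² = (2 + 6)² = 8² = 64)
r = 3072 (r = (6*8)*64 = 48*64 = 3072)
(237 + r)*((224 - 72)*(46 + 91)) = (237 + 3072)*((224 - 72)*(46 + 91)) = 3309*(152*137) = 3309*20824 = 68906616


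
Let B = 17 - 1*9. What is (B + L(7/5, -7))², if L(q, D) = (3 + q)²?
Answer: 467856/625 ≈ 748.57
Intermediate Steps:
B = 8 (B = 17 - 9 = 8)
(B + L(7/5, -7))² = (8 + (3 + 7/5)²)² = (8 + (22/5)²)² = (8 + 484/25)² = (684/25)² = 467856/625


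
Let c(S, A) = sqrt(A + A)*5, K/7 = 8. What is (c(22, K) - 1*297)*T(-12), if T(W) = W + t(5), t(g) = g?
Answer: 2079 - 140*sqrt(7) ≈ 1708.6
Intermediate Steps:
T(W) = 5 + W (T(W) = W + 5 = 5 + W)
K = 56 (K = 7*8 = 56)
c(S, A) = 5*sqrt(2)*sqrt(A) (c(S, A) = sqrt(2*A)*5 = (sqrt(2)*sqrt(A))*5 = 5*sqrt(2)*sqrt(A))
(c(22, K) - 1*297)*T(-12) = (5*sqrt(2)*sqrt(56) - 1*297)*(5 - 12) = (5*sqrt(2)*(2*sqrt(14)) - 297)*(-7) = (20*sqrt(7) - 297)*(-7) = (-297 + 20*sqrt(7))*(-7) = 2079 - 140*sqrt(7)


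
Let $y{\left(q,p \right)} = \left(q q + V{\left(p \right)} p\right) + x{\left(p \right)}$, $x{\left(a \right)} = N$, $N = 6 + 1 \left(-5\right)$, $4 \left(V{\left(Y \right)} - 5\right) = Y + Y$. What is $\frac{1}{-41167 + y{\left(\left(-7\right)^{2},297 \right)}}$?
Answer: $\frac{2}{13649} \approx 0.00014653$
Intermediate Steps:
$V{\left(Y \right)} = 5 + \frac{Y}{2}$ ($V{\left(Y \right)} = 5 + \frac{Y + Y}{4} = 5 + \frac{2 Y}{4} = 5 + \frac{Y}{2}$)
$N = 1$ ($N = 6 - 5 = 1$)
$x{\left(a \right)} = 1$
$y{\left(q,p \right)} = 1 + q^{2} + p \left(5 + \frac{p}{2}\right)$ ($y{\left(q,p \right)} = \left(q q + \left(5 + \frac{p}{2}\right) p\right) + 1 = \left(q^{2} + p \left(5 + \frac{p}{2}\right)\right) + 1 = 1 + q^{2} + p \left(5 + \frac{p}{2}\right)$)
$\frac{1}{-41167 + y{\left(\left(-7\right)^{2},297 \right)}} = \frac{1}{-41167 + \left(1 + \left(\left(-7\right)^{2}\right)^{2} + \frac{1}{2} \cdot 297 \left(10 + 297\right)\right)} = \frac{1}{-41167 + \left(1 + 49^{2} + \frac{1}{2} \cdot 297 \cdot 307\right)} = \frac{1}{-41167 + \left(1 + 2401 + \frac{91179}{2}\right)} = \frac{1}{-41167 + \frac{95983}{2}} = \frac{1}{\frac{13649}{2}} = \frac{2}{13649}$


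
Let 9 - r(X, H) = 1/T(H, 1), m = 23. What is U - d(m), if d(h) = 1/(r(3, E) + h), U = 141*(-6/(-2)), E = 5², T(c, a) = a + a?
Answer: 26647/63 ≈ 422.97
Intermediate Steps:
T(c, a) = 2*a
E = 25
r(X, H) = 17/2 (r(X, H) = 9 - 1/(2*1) = 9 - 1/2 = 9 - 1*½ = 9 - ½ = 17/2)
U = 423 (U = 141*(-6*(-½)) = 141*3 = 423)
d(h) = 1/(17/2 + h)
U - d(m) = 423 - 2/(17 + 2*23) = 423 - 2/(17 + 46) = 423 - 2/63 = 26647/63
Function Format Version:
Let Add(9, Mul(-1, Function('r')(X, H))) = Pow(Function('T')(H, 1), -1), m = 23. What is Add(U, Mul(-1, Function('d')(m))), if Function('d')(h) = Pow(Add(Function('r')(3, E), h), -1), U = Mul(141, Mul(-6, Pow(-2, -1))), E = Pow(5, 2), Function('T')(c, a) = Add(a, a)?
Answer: Rational(26647, 63) ≈ 422.97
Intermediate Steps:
Function('T')(c, a) = Mul(2, a)
E = 25
Function('r')(X, H) = Rational(17, 2) (Function('r')(X, H) = Add(9, Mul(-1, Pow(Mul(2, 1), -1))) = Add(9, Mul(-1, Pow(2, -1))) = Add(9, Mul(-1, Rational(1, 2))) = Add(9, Rational(-1, 2)) = Rational(17, 2))
U = 423 (U = Mul(141, Mul(-6, Rational(-1, 2))) = Mul(141, 3) = 423)
Function('d')(h) = Pow(Add(Rational(17, 2), h), -1)
Add(U, Mul(-1, Function('d')(m))) = Add(423, Mul(-1, Mul(2, Pow(Add(17, Mul(2, 23)), -1)))) = Add(423, Mul(-1, Mul(2, Pow(Add(17, 46), -1)))) = Add(423, Mul(-1, Mul(2, Pow(63, -1)))) = Add(423, Mul(-1, Mul(2, Rational(1, 63)))) = Add(423, Mul(-1, Rational(2, 63))) = Add(423, Rational(-2, 63)) = Rational(26647, 63)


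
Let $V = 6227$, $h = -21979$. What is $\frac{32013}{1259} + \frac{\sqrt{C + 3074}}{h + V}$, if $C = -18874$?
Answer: $\frac{32013}{1259} - \frac{5 i \sqrt{158}}{7876} \approx 25.427 - 0.0079798 i$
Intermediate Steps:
$\frac{32013}{1259} + \frac{\sqrt{C + 3074}}{h + V} = \frac{32013}{1259} + \frac{\sqrt{-18874 + 3074}}{-21979 + 6227} = 32013 \cdot \frac{1}{1259} + \frac{\sqrt{-15800}}{-15752} = \frac{32013}{1259} + 10 i \sqrt{158} \left(- \frac{1}{15752}\right) = \frac{32013}{1259} - \frac{5 i \sqrt{158}}{7876}$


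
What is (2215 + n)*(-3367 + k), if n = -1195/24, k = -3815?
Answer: -62202105/4 ≈ -1.5551e+7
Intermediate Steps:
n = -1195/24 (n = -1195*1/24 = -1195/24 ≈ -49.792)
(2215 + n)*(-3367 + k) = (2215 - 1195/24)*(-3367 - 3815) = (51965/24)*(-7182) = -62202105/4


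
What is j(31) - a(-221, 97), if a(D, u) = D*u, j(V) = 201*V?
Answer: 27668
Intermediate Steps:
j(31) - a(-221, 97) = 201*31 - (-221)*97 = 6231 - 1*(-21437) = 6231 + 21437 = 27668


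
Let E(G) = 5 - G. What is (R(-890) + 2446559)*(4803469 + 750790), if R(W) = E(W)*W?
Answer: 9164577338331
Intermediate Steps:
R(W) = W*(5 - W) (R(W) = (5 - W)*W = W*(5 - W))
(R(-890) + 2446559)*(4803469 + 750790) = (-890*(5 - 1*(-890)) + 2446559)*(4803469 + 750790) = (-890*(5 + 890) + 2446559)*5554259 = (-890*895 + 2446559)*5554259 = (-796550 + 2446559)*5554259 = 1650009*5554259 = 9164577338331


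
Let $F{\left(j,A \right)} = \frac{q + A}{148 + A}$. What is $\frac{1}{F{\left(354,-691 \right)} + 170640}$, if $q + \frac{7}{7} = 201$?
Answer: $\frac{543}{92658011} \approx 5.8603 \cdot 10^{-6}$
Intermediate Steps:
$q = 200$ ($q = -1 + 201 = 200$)
$F{\left(j,A \right)} = \frac{200 + A}{148 + A}$
$\frac{1}{F{\left(354,-691 \right)} + 170640} = \frac{1}{\frac{200 - 691}{148 - 691} + 170640} = \frac{1}{\frac{1}{-543} \left(-491\right) + 170640} = \frac{1}{\left(- \frac{1}{543}\right) \left(-491\right) + 170640} = \frac{1}{\frac{491}{543} + 170640} = \frac{1}{\frac{92658011}{543}} = \frac{543}{92658011}$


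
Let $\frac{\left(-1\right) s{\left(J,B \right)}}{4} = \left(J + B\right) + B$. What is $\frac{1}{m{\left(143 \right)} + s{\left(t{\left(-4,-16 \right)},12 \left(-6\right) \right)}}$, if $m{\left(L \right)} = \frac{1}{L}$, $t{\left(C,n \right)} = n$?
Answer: $\frac{143}{91521} \approx 0.0015625$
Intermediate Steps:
$s{\left(J,B \right)} = - 8 B - 4 J$ ($s{\left(J,B \right)} = - 4 \left(\left(J + B\right) + B\right) = - 4 \left(\left(B + J\right) + B\right) = - 4 \left(J + 2 B\right) = - 8 B - 4 J$)
$\frac{1}{m{\left(143 \right)} + s{\left(t{\left(-4,-16 \right)},12 \left(-6\right) \right)}} = \frac{1}{\frac{1}{143} - \left(-64 + 8 \cdot 12 \left(-6\right)\right)} = \frac{1}{\frac{1}{143} + \left(\left(-8\right) \left(-72\right) + 64\right)} = \frac{1}{\frac{1}{143} + \left(576 + 64\right)} = \frac{1}{\frac{1}{143} + 640} = \frac{1}{\frac{91521}{143}} = \frac{143}{91521}$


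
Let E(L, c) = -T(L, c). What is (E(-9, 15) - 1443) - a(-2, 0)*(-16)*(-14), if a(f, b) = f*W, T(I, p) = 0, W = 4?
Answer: 349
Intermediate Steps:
a(f, b) = 4*f (a(f, b) = f*4 = 4*f)
E(L, c) = 0 (E(L, c) = -1*0 = 0)
(E(-9, 15) - 1443) - a(-2, 0)*(-16)*(-14) = (0 - 1443) - (4*(-2))*(-16)*(-14) = -1443 - (-8*(-16))*(-14) = -1443 - 128*(-14) = -1443 - 1*(-1792) = -1443 + 1792 = 349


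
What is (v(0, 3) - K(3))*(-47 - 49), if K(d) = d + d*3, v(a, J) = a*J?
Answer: 1152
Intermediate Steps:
v(a, J) = J*a
K(d) = 4*d (K(d) = d + 3*d = 4*d)
(v(0, 3) - K(3))*(-47 - 49) = (3*0 - 4*3)*(-47 - 49) = (0 - 1*12)*(-96) = (0 - 12)*(-96) = -12*(-96) = 1152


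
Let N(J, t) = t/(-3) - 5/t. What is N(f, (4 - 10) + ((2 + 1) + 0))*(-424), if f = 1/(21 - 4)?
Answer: -3392/3 ≈ -1130.7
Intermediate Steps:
f = 1/17 ≈ 0.058824
N(J, t) = -5/t - t/3 (N(J, t) = t*(-1/3) - 5/t = -t/3 - 5/t = -5/t - t/3)
N(f, (4 - 10) + ((2 + 1) + 0))*(-424) = (-5/((4 - 10) + ((2 + 1) + 0)) - ((4 - 10) + ((2 + 1) + 0))/3)*(-424) = (-5/(-6 + (3 + 0)) - (-6 + (3 + 0))/3)*(-424) = (-5/(-6 + 3) - (-6 + 3)/3)*(-424) = (-5/(-3) - 1/3*(-3))*(-424) = (-5*(-1/3) + 1)*(-424) = (5/3 + 1)*(-424) = (8/3)*(-424) = -3392/3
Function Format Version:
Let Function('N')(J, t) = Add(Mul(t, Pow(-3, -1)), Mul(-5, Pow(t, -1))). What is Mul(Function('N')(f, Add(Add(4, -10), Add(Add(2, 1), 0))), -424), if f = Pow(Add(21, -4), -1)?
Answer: Rational(-3392, 3) ≈ -1130.7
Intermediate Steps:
f = Rational(1, 17) (f = Pow(17, -1) = Rational(1, 17) ≈ 0.058824)
Function('N')(J, t) = Add(Mul(-5, Pow(t, -1)), Mul(Rational(-1, 3), t)) (Function('N')(J, t) = Add(Mul(t, Rational(-1, 3)), Mul(-5, Pow(t, -1))) = Add(Mul(Rational(-1, 3), t), Mul(-5, Pow(t, -1))) = Add(Mul(-5, Pow(t, -1)), Mul(Rational(-1, 3), t)))
Mul(Function('N')(f, Add(Add(4, -10), Add(Add(2, 1), 0))), -424) = Mul(Add(Mul(-5, Pow(Add(Add(4, -10), Add(Add(2, 1), 0)), -1)), Mul(Rational(-1, 3), Add(Add(4, -10), Add(Add(2, 1), 0)))), -424) = Mul(Add(Mul(-5, Pow(Add(-6, Add(3, 0)), -1)), Mul(Rational(-1, 3), Add(-6, Add(3, 0)))), -424) = Mul(Add(Mul(-5, Pow(Add(-6, 3), -1)), Mul(Rational(-1, 3), Add(-6, 3))), -424) = Mul(Add(Mul(-5, Pow(-3, -1)), Mul(Rational(-1, 3), -3)), -424) = Mul(Add(Mul(-5, Rational(-1, 3)), 1), -424) = Mul(Add(Rational(5, 3), 1), -424) = Mul(Rational(8, 3), -424) = Rational(-3392, 3)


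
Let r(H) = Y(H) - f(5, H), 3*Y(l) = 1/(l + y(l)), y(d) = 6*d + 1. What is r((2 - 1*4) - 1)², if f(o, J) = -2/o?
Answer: 529/3600 ≈ 0.14694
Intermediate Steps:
y(d) = 1 + 6*d
Y(l) = 1/(3*(1 + 7*l)) (Y(l) = 1/(3*(l + (1 + 6*l))) = 1/(3*(1 + 7*l)))
r(H) = ⅖ + 1/(3*(1 + 7*H)) (r(H) = 1/(3*(1 + 7*H)) - (-2)/5 = 1/(3*(1 + 7*H)) - 1*(-⅖) = 1/(3*(1 + 7*H)) + ⅖ = ⅖ + 1/(3*(1 + 7*H)))
r((2 - 1*4) - 1)² = ((11 + 42*((2 - 1*4) - 1))/(15*(1 + 7*((2 - 1*4) - 1))))² = ((11 + 42*((2 - 4) - 1))/(15*(1 + 7*((2 - 4) - 1))))² = ((11 + 42*(-2 - 1))/(15*(1 + 7*(-2 - 1))))² = ((11 + 42*(-3))/(15*(1 + 7*(-3))))² = ((11 - 126)/(15*(1 - 21)))² = ((1/15)*(-115)/(-20))² = ((1/15)*(-1/20)*(-115))² = (23/60)² = 529/3600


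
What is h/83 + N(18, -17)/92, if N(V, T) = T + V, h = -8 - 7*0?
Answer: -653/7636 ≈ -0.085516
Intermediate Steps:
h = -8 (h = -8 + 0 = -8)
h/83 + N(18, -17)/92 = -8/83 + (-17 + 18)/92 = -8*1/83 + 1*(1/92) = -8/83 + 1/92 = -653/7636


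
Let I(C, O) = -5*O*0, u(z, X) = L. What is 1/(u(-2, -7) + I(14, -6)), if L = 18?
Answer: 1/18 ≈ 0.055556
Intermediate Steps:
u(z, X) = 18
I(C, O) = 0
1/(u(-2, -7) + I(14, -6)) = 1/(18 + 0) = 1/18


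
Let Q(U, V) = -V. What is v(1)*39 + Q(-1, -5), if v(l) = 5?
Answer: 200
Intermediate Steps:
v(1)*39 + Q(-1, -5) = 5*39 - 1*(-5) = 195 + 5 = 200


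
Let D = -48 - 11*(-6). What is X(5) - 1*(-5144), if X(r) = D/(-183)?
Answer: 313778/61 ≈ 5143.9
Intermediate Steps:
D = 18 (D = -48 - 1*(-66) = -48 + 66 = 18)
X(r) = -6/61 (X(r) = 18/(-183) = 18*(-1/183) = -6/61)
X(5) - 1*(-5144) = -6/61 - 1*(-5144) = -6/61 + 5144 = 313778/61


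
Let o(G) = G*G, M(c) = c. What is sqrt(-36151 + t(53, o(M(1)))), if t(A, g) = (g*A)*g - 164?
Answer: I*sqrt(36262) ≈ 190.43*I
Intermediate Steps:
o(G) = G**2
t(A, g) = -164 + A*g**2 (t(A, g) = (A*g)*g - 164 = A*g**2 - 164 = -164 + A*g**2)
sqrt(-36151 + t(53, o(M(1)))) = sqrt(-36151 + (-164 + 53*(1**2)**2)) = sqrt(-36151 + (-164 + 53*1**2)) = sqrt(-36151 + (-164 + 53*1)) = sqrt(-36151 + (-164 + 53)) = sqrt(-36151 - 111) = sqrt(-36262) = I*sqrt(36262)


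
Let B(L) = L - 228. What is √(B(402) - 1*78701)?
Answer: I*√78527 ≈ 280.23*I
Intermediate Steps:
B(L) = -228 + L
√(B(402) - 1*78701) = √((-228 + 402) - 1*78701) = √(174 - 78701) = √(-78527) = I*√78527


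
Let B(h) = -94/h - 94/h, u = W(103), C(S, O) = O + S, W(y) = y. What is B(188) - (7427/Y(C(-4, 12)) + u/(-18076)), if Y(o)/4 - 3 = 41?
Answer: -34353425/795344 ≈ -43.193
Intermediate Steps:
Y(o) = 176 (Y(o) = 12 + 4*41 = 12 + 164 = 176)
u = 103
B(h) = -188/h
B(188) - (7427/Y(C(-4, 12)) + u/(-18076)) = -188/188 - (7427/176 + 103/(-18076)) = -188*1/188 - (7427*(1/176) + 103*(-1/18076)) = -1 - (7427/176 - 103/18076) = -1 - 1*33558081/795344 = -1 - 33558081/795344 = -34353425/795344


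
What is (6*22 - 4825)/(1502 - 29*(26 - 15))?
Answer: -361/91 ≈ -3.9670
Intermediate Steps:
(6*22 - 4825)/(1502 - 29*(26 - 15)) = (132 - 4825)/(1502 - 29*11) = -4693/(1502 - 319) = -4693/1183 = -4693*1/1183 = -361/91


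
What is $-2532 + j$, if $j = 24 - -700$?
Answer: $-1808$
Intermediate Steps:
$j = 724$ ($j = 24 + 700 = 724$)
$-2532 + j = -2532 + 724 = -1808$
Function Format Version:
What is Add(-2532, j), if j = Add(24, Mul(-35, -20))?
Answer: -1808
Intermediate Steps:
j = 724 (j = Add(24, 700) = 724)
Add(-2532, j) = Add(-2532, 724) = -1808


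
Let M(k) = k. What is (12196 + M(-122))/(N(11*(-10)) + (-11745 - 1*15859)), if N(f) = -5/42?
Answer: -507108/1159373 ≈ -0.43740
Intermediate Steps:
N(f) = -5/42 (N(f) = -5*1/42 = -5/42)
(12196 + M(-122))/(N(11*(-10)) + (-11745 - 1*15859)) = (12196 - 122)/(-5/42 + (-11745 - 1*15859)) = 12074/(-5/42 + (-11745 - 15859)) = 12074/(-5/42 - 27604) = 12074/(-1159373/42) = 12074*(-42/1159373) = -507108/1159373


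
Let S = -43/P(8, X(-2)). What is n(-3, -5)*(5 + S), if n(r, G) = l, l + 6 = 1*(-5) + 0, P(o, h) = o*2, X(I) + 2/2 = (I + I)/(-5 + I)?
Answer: -407/16 ≈ -25.438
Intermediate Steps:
X(I) = -1 + 2*I/(-5 + I) (X(I) = -1 + (I + I)/(-5 + I) = -1 + (2*I)/(-5 + I) = -1 + 2*I/(-5 + I))
P(o, h) = 2*o
S = -43/16 (S = -43/(2*8) = -43/16 ≈ -2.6875)
l = -11 (l = -6 + (1*(-5) + 0) = -6 + (-5 + 0) = -6 - 5 = -11)
n(r, G) = -11
n(-3, -5)*(5 + S) = -11*(5 - 43/16) = -11*37/16 = -407/16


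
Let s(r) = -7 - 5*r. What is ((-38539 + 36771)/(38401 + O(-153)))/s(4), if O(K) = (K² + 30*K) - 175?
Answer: 1768/1540215 ≈ 0.0011479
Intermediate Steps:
O(K) = -175 + K² + 30*K
((-38539 + 36771)/(38401 + O(-153)))/s(4) = ((-38539 + 36771)/(38401 + (-175 + (-153)² + 30*(-153))))/(-7 - 5*4) = (-1768/(38401 + (-175 + 23409 - 4590)))/(-7 - 20) = -1768/(38401 + 18644)/(-27) = -1768/57045*(-1/27) = 1768/1540215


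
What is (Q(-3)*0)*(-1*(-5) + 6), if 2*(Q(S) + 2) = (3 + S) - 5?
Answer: 0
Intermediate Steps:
Q(S) = -3 + S/2 (Q(S) = -2 + ((3 + S) - 5)/2 = -2 + (-2 + S)/2 = -2 + (-1 + S/2) = -3 + S/2)
(Q(-3)*0)*(-1*(-5) + 6) = ((-3 + (1/2)*(-3))*0)*(-1*(-5) + 6) = ((-3 - 3/2)*0)*(5 + 6) = -9/2*0*11 = 0*11 = 0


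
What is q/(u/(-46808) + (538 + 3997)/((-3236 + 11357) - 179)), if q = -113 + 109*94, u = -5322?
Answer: 941733498772/63635401 ≈ 14799.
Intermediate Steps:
q = 10133 (q = -113 + 10246 = 10133)
q/(u/(-46808) + (538 + 3997)/((-3236 + 11357) - 179)) = 10133/(-5322/(-46808) + (538 + 3997)/((-3236 + 11357) - 179)) = 10133/(-5322*(-1/46808) + 4535/(8121 - 179)) = 10133/(2661/23404 + 4535/7942) = 10133/(63635401/92937284) = 10133*(92937284/63635401) = 941733498772/63635401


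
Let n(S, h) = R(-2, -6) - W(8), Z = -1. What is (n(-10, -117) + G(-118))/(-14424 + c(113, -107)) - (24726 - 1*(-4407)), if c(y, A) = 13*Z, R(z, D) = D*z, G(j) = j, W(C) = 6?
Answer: -420593009/14437 ≈ -29133.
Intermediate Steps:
n(S, h) = 6 (n(S, h) = -6*(-2) - 1*6 = 12 - 6 = 6)
c(y, A) = -13 (c(y, A) = 13*(-1) = -13)
(n(-10, -117) + G(-118))/(-14424 + c(113, -107)) - (24726 - 1*(-4407)) = (6 - 118)/(-14424 - 13) - (24726 - 1*(-4407)) = -112/(-14437) - (24726 + 4407) = -112*(-1/14437) - 1*29133 = 112/14437 - 29133 = -420593009/14437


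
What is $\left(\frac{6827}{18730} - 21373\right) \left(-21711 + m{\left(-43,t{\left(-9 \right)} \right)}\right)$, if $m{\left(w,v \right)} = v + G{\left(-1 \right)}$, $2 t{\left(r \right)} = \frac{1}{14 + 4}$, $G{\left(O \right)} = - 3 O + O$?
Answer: $\frac{312851052452149}{674280} \approx 4.6398 \cdot 10^{8}$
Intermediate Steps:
$G{\left(O \right)} = - 2 O$
$t{\left(r \right)} = \frac{1}{36}$ ($t{\left(r \right)} = \frac{1}{2 \left(14 + 4\right)} = \frac{1}{2 \cdot 18} = \frac{1}{2} \cdot \frac{1}{18} = \frac{1}{36}$)
$m{\left(w,v \right)} = 2 + v$ ($m{\left(w,v \right)} = v - -2 = v + 2 = 2 + v$)
$\left(\frac{6827}{18730} - 21373\right) \left(-21711 + m{\left(-43,t{\left(-9 \right)} \right)}\right) = \left(\frac{6827}{18730} - 21373\right) \left(-21711 + \left(2 + \frac{1}{36}\right)\right) = \left(6827 \cdot \frac{1}{18730} - 21373\right) \left(-21711 + \frac{73}{36}\right) = \left(\frac{6827}{18730} - 21373\right) \left(- \frac{781523}{36}\right) = \left(- \frac{400309463}{18730}\right) \left(- \frac{781523}{36}\right) = \frac{312851052452149}{674280}$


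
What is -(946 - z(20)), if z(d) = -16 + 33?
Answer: -929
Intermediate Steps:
z(d) = 17
-(946 - z(20)) = -(946 - 1*17) = -(946 - 17) = -1*929 = -929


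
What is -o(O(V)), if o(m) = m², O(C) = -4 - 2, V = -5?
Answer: -36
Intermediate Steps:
O(C) = -6
-o(O(V)) = -1*(-6)² = -1*36 = -36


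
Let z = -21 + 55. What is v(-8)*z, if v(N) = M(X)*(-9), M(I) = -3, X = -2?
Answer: 918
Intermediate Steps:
z = 34
v(N) = 27 (v(N) = -3*(-9) = 27)
v(-8)*z = 27*34 = 918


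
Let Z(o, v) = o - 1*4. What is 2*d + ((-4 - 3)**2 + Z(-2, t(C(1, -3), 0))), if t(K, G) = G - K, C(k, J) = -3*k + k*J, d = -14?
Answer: 15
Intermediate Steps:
C(k, J) = -3*k + J*k
Z(o, v) = -4 + o (Z(o, v) = o - 4 = -4 + o)
2*d + ((-4 - 3)**2 + Z(-2, t(C(1, -3), 0))) = 2*(-14) + ((-4 - 3)**2 + (-4 - 2)) = -28 + ((-7)**2 - 6) = -28 + (49 - 6) = -28 + 43 = 15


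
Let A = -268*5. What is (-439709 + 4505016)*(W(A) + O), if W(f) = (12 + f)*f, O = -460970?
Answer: 5360310544850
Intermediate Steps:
A = -1340
W(f) = f*(12 + f)
(-439709 + 4505016)*(W(A) + O) = (-439709 + 4505016)*(-1340*(12 - 1340) - 460970) = 4065307*(-1340*(-1328) - 460970) = 4065307*(1779520 - 460970) = 4065307*1318550 = 5360310544850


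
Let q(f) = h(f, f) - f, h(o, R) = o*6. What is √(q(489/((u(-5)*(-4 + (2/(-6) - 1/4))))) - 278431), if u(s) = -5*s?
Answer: I*√842318323/55 ≈ 527.69*I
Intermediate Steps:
h(o, R) = 6*o
q(f) = 5*f (q(f) = 6*f - f = 5*f)
√(q(489/((u(-5)*(-4 + (2/(-6) - 1/4))))) - 278431) = √(5*(489/(((-5*(-5))*(-4 + (2/(-6) - 1/4))))) - 278431) = √(5*(489/((25*(-4 + (2*(-⅙) - 1*¼))))) - 278431) = √(5*(489/((25*(-4 + (-⅓ - ¼))))) - 278431) = √(5*(489/((25*(-4 - 7/12)))) - 278431) = √(5*(489/((25*(-55/12)))) - 278431) = √(5*(489/(-1375/12)) - 278431) = √(5*(489*(-12/1375)) - 278431) = √(5*(-5868/1375) - 278431) = √(-5868/275 - 278431) = √(-76574393/275) = I*√842318323/55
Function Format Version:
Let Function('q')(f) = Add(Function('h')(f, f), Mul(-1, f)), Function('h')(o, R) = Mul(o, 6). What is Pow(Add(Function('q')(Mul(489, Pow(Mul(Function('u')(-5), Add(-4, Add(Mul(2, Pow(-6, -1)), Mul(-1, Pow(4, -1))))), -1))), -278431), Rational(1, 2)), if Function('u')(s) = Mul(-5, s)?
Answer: Mul(Rational(1, 55), I, Pow(842318323, Rational(1, 2))) ≈ Mul(527.69, I)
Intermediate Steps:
Function('h')(o, R) = Mul(6, o)
Function('q')(f) = Mul(5, f) (Function('q')(f) = Add(Mul(6, f), Mul(-1, f)) = Mul(5, f))
Pow(Add(Function('q')(Mul(489, Pow(Mul(Function('u')(-5), Add(-4, Add(Mul(2, Pow(-6, -1)), Mul(-1, Pow(4, -1))))), -1))), -278431), Rational(1, 2)) = Pow(Add(Mul(5, Mul(489, Pow(Mul(Mul(-5, -5), Add(-4, Add(Mul(2, Pow(-6, -1)), Mul(-1, Pow(4, -1))))), -1))), -278431), Rational(1, 2)) = Pow(Add(Mul(5, Mul(489, Pow(Mul(25, Add(-4, Add(Mul(2, Rational(-1, 6)), Mul(-1, Rational(1, 4))))), -1))), -278431), Rational(1, 2)) = Pow(Add(Mul(5, Mul(489, Pow(Mul(25, Add(-4, Add(Rational(-1, 3), Rational(-1, 4)))), -1))), -278431), Rational(1, 2)) = Pow(Add(Mul(5, Mul(489, Pow(Mul(25, Add(-4, Rational(-7, 12))), -1))), -278431), Rational(1, 2)) = Pow(Add(Mul(5, Mul(489, Pow(Mul(25, Rational(-55, 12)), -1))), -278431), Rational(1, 2)) = Pow(Add(Mul(5, Mul(489, Pow(Rational(-1375, 12), -1))), -278431), Rational(1, 2)) = Pow(Add(Mul(5, Mul(489, Rational(-12, 1375))), -278431), Rational(1, 2)) = Pow(Add(Mul(5, Rational(-5868, 1375)), -278431), Rational(1, 2)) = Pow(Add(Rational(-5868, 275), -278431), Rational(1, 2)) = Pow(Rational(-76574393, 275), Rational(1, 2)) = Mul(Rational(1, 55), I, Pow(842318323, Rational(1, 2)))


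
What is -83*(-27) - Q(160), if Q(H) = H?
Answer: 2081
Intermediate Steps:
-83*(-27) - Q(160) = -83*(-27) - 1*160 = 2241 - 160 = 2081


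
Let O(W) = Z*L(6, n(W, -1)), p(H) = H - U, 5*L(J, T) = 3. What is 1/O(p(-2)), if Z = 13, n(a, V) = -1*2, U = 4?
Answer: 5/39 ≈ 0.12821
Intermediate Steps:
n(a, V) = -2
L(J, T) = ⅗ (L(J, T) = (⅕)*3 = ⅗)
p(H) = -4 + H (p(H) = H - 1*4 = H - 4 = -4 + H)
O(W) = 39/5 (O(W) = 13*(⅗) = 39/5)
1/O(p(-2)) = 1/(39/5) = 5/39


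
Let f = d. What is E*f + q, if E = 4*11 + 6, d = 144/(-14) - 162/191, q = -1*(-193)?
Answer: -486259/1337 ≈ -363.69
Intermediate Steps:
q = 193
d = -14886/1337 (d = 144*(-1/14) - 162*1/191 = -72/7 - 162/191 = -14886/1337 ≈ -11.134)
f = -14886/1337 ≈ -11.134
E = 50 (E = 44 + 6 = 50)
E*f + q = 50*(-14886/1337) + 193 = -744300/1337 + 193 = -486259/1337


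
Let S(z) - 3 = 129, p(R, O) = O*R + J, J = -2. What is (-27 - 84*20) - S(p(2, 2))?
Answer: -1839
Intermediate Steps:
p(R, O) = -2 + O*R (p(R, O) = O*R - 2 = -2 + O*R)
S(z) = 132 (S(z) = 3 + 129 = 132)
(-27 - 84*20) - S(p(2, 2)) = (-27 - 84*20) - 1*132 = (-27 - 1680) - 132 = -1707 - 132 = -1839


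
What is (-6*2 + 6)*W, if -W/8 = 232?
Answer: 11136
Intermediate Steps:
W = -1856 (W = -8*232 = -1856)
(-6*2 + 6)*W = (-6*2 + 6)*(-1856) = (-12 + 6)*(-1856) = -6*(-1856) = 11136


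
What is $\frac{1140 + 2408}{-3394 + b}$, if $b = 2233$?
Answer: $- \frac{3548}{1161} \approx -3.056$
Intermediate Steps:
$\frac{1140 + 2408}{-3394 + b} = \frac{1140 + 2408}{-3394 + 2233} = \frac{3548}{-1161} = 3548 \left(- \frac{1}{1161}\right) = - \frac{3548}{1161}$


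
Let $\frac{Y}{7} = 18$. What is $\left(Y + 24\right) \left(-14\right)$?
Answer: $-2100$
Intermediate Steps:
$Y = 126$ ($Y = 7 \cdot 18 = 126$)
$\left(Y + 24\right) \left(-14\right) = \left(126 + 24\right) \left(-14\right) = 150 \left(-14\right) = -2100$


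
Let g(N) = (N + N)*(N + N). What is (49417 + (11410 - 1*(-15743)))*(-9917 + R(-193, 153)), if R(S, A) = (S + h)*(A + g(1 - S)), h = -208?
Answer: -4627845929980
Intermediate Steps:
g(N) = 4*N² (g(N) = (2*N)*(2*N) = 4*N²)
R(S, A) = (-208 + S)*(A + 4*(1 - S)²) (R(S, A) = (S - 208)*(A + 4*(1 - S)²) = (-208 + S)*(A + 4*(1 - S)²))
(49417 + (11410 - 1*(-15743)))*(-9917 + R(-193, 153)) = (49417 + (11410 - 1*(-15743)))*(-9917 + (-832*(-1 - 193)² - 208*153 + 153*(-193) + 4*(-193)*(-1 - 193)²)) = (49417 + (11410 + 15743))*(-9917 + (-832*(-194)² - 31824 - 29529 + 4*(-193)*(-194)²)) = (49417 + 27153)*(-9917 + (-832*37636 - 31824 - 29529 + 4*(-193)*37636)) = 76570*(-9917 + (-31313152 - 31824 - 29529 - 29054992)) = 76570*(-9917 - 60429497) = 76570*(-60439414) = -4627845929980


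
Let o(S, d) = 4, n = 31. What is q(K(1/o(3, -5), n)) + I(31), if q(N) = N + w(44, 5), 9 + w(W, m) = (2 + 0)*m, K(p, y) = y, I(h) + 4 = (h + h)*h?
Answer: 1950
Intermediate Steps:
I(h) = -4 + 2*h**2 (I(h) = -4 + (h + h)*h = -4 + (2*h)*h = -4 + 2*h**2)
w(W, m) = -9 + 2*m (w(W, m) = -9 + (2 + 0)*m = -9 + 2*m)
q(N) = 1 + N (q(N) = N + (-9 + 2*5) = N + (-9 + 10) = N + 1 = 1 + N)
q(K(1/o(3, -5), n)) + I(31) = (1 + 31) + (-4 + 2*31**2) = 32 + (-4 + 2*961) = 32 + (-4 + 1922) = 32 + 1918 = 1950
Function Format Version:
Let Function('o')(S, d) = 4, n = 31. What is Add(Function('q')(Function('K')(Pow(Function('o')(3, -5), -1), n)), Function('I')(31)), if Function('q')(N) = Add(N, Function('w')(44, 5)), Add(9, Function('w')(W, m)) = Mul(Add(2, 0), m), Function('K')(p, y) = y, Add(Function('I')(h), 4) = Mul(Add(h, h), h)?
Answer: 1950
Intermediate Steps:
Function('I')(h) = Add(-4, Mul(2, Pow(h, 2))) (Function('I')(h) = Add(-4, Mul(Add(h, h), h)) = Add(-4, Mul(Mul(2, h), h)) = Add(-4, Mul(2, Pow(h, 2))))
Function('w')(W, m) = Add(-9, Mul(2, m)) (Function('w')(W, m) = Add(-9, Mul(Add(2, 0), m)) = Add(-9, Mul(2, m)))
Function('q')(N) = Add(1, N) (Function('q')(N) = Add(N, Add(-9, Mul(2, 5))) = Add(N, Add(-9, 10)) = Add(N, 1) = Add(1, N))
Add(Function('q')(Function('K')(Pow(Function('o')(3, -5), -1), n)), Function('I')(31)) = Add(Add(1, 31), Add(-4, Mul(2, Pow(31, 2)))) = Add(32, Add(-4, Mul(2, 961))) = Add(32, Add(-4, 1922)) = Add(32, 1918) = 1950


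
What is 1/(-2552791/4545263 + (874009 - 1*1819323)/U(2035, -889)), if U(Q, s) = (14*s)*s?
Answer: -25145517595961/16271020725168 ≈ -1.5454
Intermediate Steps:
U(Q, s) = 14*s²
1/(-2552791/4545263 + (874009 - 1*1819323)/U(2035, -889)) = 1/(-2552791/4545263 + (874009 - 1*1819323)/((14*(-889)²))) = 1/(-2552791*1/4545263 + (874009 - 1819323)/((14*790321))) = 1/(-2552791/4545263 - 945314/11064494) = 1/(-2552791/4545263 - 945314*1/11064494) = 1/(-2552791/4545263 - 472657/5532247) = 1/(-16271020725168/25145517595961) = -25145517595961/16271020725168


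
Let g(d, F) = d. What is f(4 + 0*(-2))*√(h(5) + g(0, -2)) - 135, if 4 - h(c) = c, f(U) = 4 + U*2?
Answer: -135 + 12*I ≈ -135.0 + 12.0*I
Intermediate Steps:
f(U) = 4 + 2*U
h(c) = 4 - c
f(4 + 0*(-2))*√(h(5) + g(0, -2)) - 135 = (4 + 2*(4 + 0*(-2)))*√((4 - 1*5) + 0) - 135 = (4 + 2*(4 + 0))*√((4 - 5) + 0) - 135 = (4 + 2*4)*√(-1 + 0) - 135 = (4 + 8)*√(-1) - 135 = 12*I - 135 = -135 + 12*I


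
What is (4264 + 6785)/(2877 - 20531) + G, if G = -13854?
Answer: -244589565/17654 ≈ -13855.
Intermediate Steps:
(4264 + 6785)/(2877 - 20531) + G = (4264 + 6785)/(2877 - 20531) - 13854 = 11049/(-17654) - 13854 = 11049*(-1/17654) - 13854 = -11049/17654 - 13854 = -244589565/17654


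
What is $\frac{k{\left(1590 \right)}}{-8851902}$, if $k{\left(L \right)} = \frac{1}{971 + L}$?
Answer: $- \frac{1}{22669721022} \approx -4.4112 \cdot 10^{-11}$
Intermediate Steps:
$\frac{k{\left(1590 \right)}}{-8851902} = \frac{1}{\left(971 + 1590\right) \left(-8851902\right)} = \frac{1}{2561} \left(- \frac{1}{8851902}\right) = - \frac{1}{22669721022}$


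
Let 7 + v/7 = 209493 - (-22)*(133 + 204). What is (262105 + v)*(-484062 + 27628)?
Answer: -812637375770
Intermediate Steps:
v = 1518300 (v = -49 + 7*(209493 - (-22)*(133 + 204)) = -49 + 7*(209493 - (-22)*337) = -49 + 7*(209493 - 1*(-7414)) = -49 + 7*(209493 + 7414) = -49 + 7*216907 = -49 + 1518349 = 1518300)
(262105 + v)*(-484062 + 27628) = (262105 + 1518300)*(-484062 + 27628) = 1780405*(-456434) = -812637375770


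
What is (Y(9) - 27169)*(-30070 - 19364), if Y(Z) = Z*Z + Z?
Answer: 1338623286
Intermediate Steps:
Y(Z) = Z + Z**2 (Y(Z) = Z**2 + Z = Z + Z**2)
(Y(9) - 27169)*(-30070 - 19364) = (9*(1 + 9) - 27169)*(-30070 - 19364) = (9*10 - 27169)*(-49434) = (90 - 27169)*(-49434) = -27079*(-49434) = 1338623286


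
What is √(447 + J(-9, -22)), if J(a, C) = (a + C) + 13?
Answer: √429 ≈ 20.712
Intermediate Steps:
J(a, C) = 13 + C + a (J(a, C) = (C + a) + 13 = 13 + C + a)
√(447 + J(-9, -22)) = √(447 + (13 - 22 - 9)) = √(447 - 18) = √429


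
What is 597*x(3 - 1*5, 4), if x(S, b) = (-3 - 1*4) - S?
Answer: -2985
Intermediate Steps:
x(S, b) = -7 - S (x(S, b) = (-3 - 4) - S = -7 - S)
597*x(3 - 1*5, 4) = 597*(-7 - (3 - 1*5)) = 597*(-7 - (3 - 5)) = 597*(-7 - 1*(-2)) = 597*(-7 + 2) = 597*(-5) = -2985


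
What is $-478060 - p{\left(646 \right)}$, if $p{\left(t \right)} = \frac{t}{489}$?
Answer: $- \frac{233771986}{489} \approx -4.7806 \cdot 10^{5}$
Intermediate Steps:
$p{\left(t \right)} = \frac{t}{489}$ ($p{\left(t \right)} = t \frac{1}{489} = \frac{t}{489}$)
$-478060 - p{\left(646 \right)} = -478060 - \frac{1}{489} \cdot 646 = -478060 - \frac{646}{489} = - \frac{233771986}{489}$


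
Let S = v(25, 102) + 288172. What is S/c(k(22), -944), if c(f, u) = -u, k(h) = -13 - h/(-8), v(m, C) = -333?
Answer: 287839/944 ≈ 304.91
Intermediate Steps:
k(h) = -13 + h/8 (k(h) = -13 - h*(-1)/8 = -13 - (-1)*h/8 = -13 + h/8)
S = 287839 (S = -333 + 288172 = 287839)
S/c(k(22), -944) = 287839/((-1*(-944))) = 287839/944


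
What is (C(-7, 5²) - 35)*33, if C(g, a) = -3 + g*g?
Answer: 363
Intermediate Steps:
C(g, a) = -3 + g²
(C(-7, 5²) - 35)*33 = ((-3 + (-7)²) - 35)*33 = ((-3 + 49) - 35)*33 = (46 - 35)*33 = 11*33 = 363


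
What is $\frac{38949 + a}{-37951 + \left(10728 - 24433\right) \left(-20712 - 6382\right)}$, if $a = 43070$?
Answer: $\frac{82019}{371285319} \approx 0.00022091$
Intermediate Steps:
$\frac{38949 + a}{-37951 + \left(10728 - 24433\right) \left(-20712 - 6382\right)} = \frac{38949 + 43070}{-37951 + \left(10728 - 24433\right) \left(-20712 - 6382\right)} = \frac{82019}{-37951 - 13705 \left(-20712 - 6382\right)} = \frac{82019}{-37951 - -371323270} = \frac{82019}{-37951 + 371323270} = \frac{82019}{371285319}$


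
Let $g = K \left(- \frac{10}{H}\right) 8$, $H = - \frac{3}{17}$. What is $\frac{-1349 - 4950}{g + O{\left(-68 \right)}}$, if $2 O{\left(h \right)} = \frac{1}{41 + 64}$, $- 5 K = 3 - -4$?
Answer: $\frac{1322790}{133279} \approx 9.925$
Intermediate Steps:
$H = - \frac{3}{17}$ ($H = \left(-3\right) \frac{1}{17} = - \frac{3}{17} \approx -0.17647$)
$K = - \frac{7}{5}$ ($K = - \frac{3 - -4}{5} = - \frac{3 + 4}{5} = \left(- \frac{1}{5}\right) 7 = - \frac{7}{5} \approx -1.4$)
$O{\left(h \right)} = \frac{1}{210}$ ($O{\left(h \right)} = \frac{1}{2 \left(41 + 64\right)} = \frac{1}{2 \cdot 105} = \frac{1}{2} \cdot \frac{1}{105} = \frac{1}{210}$)
$g = - \frac{1904}{3}$ ($g = - \frac{7 \left(- \frac{10}{- \frac{3}{17}}\right)}{5} \cdot 8 = - \frac{7 \left(\left(-10\right) \left(- \frac{17}{3}\right)\right)}{5} \cdot 8 = \left(- \frac{7}{5}\right) \frac{170}{3} \cdot 8 = \left(- \frac{238}{3}\right) 8 = - \frac{1904}{3} \approx -634.67$)
$\frac{-1349 - 4950}{g + O{\left(-68 \right)}} = \frac{-1349 - 4950}{- \frac{1904}{3} + \frac{1}{210}} = - \frac{6299}{- \frac{133279}{210}} = \left(-6299\right) \left(- \frac{210}{133279}\right) = \frac{1322790}{133279}$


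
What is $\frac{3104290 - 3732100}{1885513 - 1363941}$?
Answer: $- \frac{313905}{260786} \approx -1.2037$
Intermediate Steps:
$\frac{3104290 - 3732100}{1885513 - 1363941} = - \frac{627810}{521572} = \left(-627810\right) \frac{1}{521572} = - \frac{313905}{260786}$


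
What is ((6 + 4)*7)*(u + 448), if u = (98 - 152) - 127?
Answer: 18690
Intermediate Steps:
u = -181 (u = -54 - 127 = -181)
((6 + 4)*7)*(u + 448) = ((6 + 4)*7)*(-181 + 448) = (10*7)*267 = 70*267 = 18690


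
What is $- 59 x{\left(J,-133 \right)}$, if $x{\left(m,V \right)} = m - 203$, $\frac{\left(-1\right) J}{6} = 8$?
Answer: $14809$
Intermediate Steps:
$J = -48$ ($J = \left(-6\right) 8 = -48$)
$x{\left(m,V \right)} = -203 + m$
$- 59 x{\left(J,-133 \right)} = - 59 \left(-203 - 48\right) = \left(-59\right) \left(-251\right) = 14809$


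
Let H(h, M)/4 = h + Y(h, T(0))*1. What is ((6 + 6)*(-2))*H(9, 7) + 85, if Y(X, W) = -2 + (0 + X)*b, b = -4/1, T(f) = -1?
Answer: 2869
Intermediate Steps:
b = -4 (b = -4*1 = -4)
Y(X, W) = -2 - 4*X (Y(X, W) = -2 + (0 + X)*(-4) = -2 + X*(-4) = -2 - 4*X)
H(h, M) = -8 - 12*h (H(h, M) = 4*(h + (-2 - 4*h)*1) = 4*(h + (-2 - 4*h)) = 4*(-2 - 3*h) = -8 - 12*h)
((6 + 6)*(-2))*H(9, 7) + 85 = ((6 + 6)*(-2))*(-8 - 12*9) + 85 = (12*(-2))*(-8 - 108) + 85 = -24*(-116) + 85 = 2784 + 85 = 2869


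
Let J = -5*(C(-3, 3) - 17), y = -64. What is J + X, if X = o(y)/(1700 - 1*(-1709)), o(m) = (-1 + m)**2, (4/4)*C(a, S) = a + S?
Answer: 293990/3409 ≈ 86.239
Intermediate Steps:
C(a, S) = S + a (C(a, S) = a + S = S + a)
J = 85 (J = -5*((3 - 3) - 17) = -5*(0 - 17) = -5*(-17) = 85)
X = 4225/3409 (X = (-1 - 64)**2/(1700 - 1*(-1709)) = (-65)**2/(1700 + 1709) = 4225/3409 ≈ 1.2394)
J + X = 85 + 4225/3409 = 293990/3409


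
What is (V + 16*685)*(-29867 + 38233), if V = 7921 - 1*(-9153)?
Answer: 234532444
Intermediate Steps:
V = 17074 (V = 7921 + 9153 = 17074)
(V + 16*685)*(-29867 + 38233) = (17074 + 16*685)*(-29867 + 38233) = (17074 + 10960)*8366 = 28034*8366 = 234532444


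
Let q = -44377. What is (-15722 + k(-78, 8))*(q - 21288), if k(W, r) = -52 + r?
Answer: 1035274390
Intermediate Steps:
(-15722 + k(-78, 8))*(q - 21288) = (-15722 + (-52 + 8))*(-44377 - 21288) = (-15722 - 44)*(-65665) = -15766*(-65665) = 1035274390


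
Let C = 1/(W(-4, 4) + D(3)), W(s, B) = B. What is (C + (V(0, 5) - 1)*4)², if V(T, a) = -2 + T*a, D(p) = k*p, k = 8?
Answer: 112225/784 ≈ 143.14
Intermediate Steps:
D(p) = 8*p
C = 1/28 (C = 1/(4 + 8*3) = 1/(4 + 24) = 1/28 ≈ 0.035714)
(C + (V(0, 5) - 1)*4)² = (1/28 + ((-2 + 0*5) - 1)*4)² = (1/28 + ((-2 + 0) - 1)*4)² = (1/28 + (-2 - 1)*4)² = (1/28 - 3*4)² = (1/28 - 12)² = (-335/28)² = 112225/784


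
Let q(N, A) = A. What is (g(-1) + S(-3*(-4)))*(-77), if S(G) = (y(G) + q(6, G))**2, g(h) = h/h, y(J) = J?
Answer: -44429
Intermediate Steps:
g(h) = 1
S(G) = 4*G**2 (S(G) = (G + G)**2 = (2*G)**2 = 4*G**2)
(g(-1) + S(-3*(-4)))*(-77) = (1 + 4*(-3*(-4))**2)*(-77) = (1 + 4*12**2)*(-77) = (1 + 4*144)*(-77) = (1 + 576)*(-77) = 577*(-77) = -44429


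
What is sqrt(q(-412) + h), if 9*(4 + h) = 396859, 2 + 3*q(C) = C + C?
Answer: sqrt(394345)/3 ≈ 209.32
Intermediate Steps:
q(C) = -2/3 + 2*C/3 (q(C) = -2/3 + (C + C)/3 = -2/3 + (2*C)/3 = -2/3 + 2*C/3)
h = 396823/9 (h = -4 + (1/9)*396859 = -4 + 396859/9 = 396823/9 ≈ 44091.)
sqrt(q(-412) + h) = sqrt((-2/3 + (2/3)*(-412)) + 396823/9) = sqrt((-2/3 - 824/3) + 396823/9) = sqrt(-826/3 + 396823/9) = sqrt(394345/9) = sqrt(394345)/3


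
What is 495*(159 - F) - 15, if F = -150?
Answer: 152940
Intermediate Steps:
495*(159 - F) - 15 = 495*(159 - 1*(-150)) - 15 = 495*(159 + 150) - 15 = 495*309 - 15 = 152955 - 15 = 152940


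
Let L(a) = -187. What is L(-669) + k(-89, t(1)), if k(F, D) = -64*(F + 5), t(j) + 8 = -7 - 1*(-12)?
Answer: 5189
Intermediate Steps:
t(j) = -3 (t(j) = -8 + (-7 - 1*(-12)) = -8 + (-7 + 12) = -8 + 5 = -3)
k(F, D) = -320 - 64*F (k(F, D) = -64*(5 + F) = -320 - 64*F)
L(-669) + k(-89, t(1)) = -187 + (-320 - 64*(-89)) = -187 + (-320 + 5696) = -187 + 5376 = 5189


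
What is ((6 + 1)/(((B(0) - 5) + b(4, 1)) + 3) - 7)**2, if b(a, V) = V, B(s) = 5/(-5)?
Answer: 441/4 ≈ 110.25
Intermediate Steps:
B(s) = -1 (B(s) = 5*(-1/5) = -1)
((6 + 1)/(((B(0) - 5) + b(4, 1)) + 3) - 7)**2 = ((6 + 1)/(((-1 - 5) + 1) + 3) - 7)**2 = (7/((-6 + 1) + 3) - 7)**2 = (7/(-5 + 3) - 7)**2 = (7/(-2) - 7)**2 = (7*(-1/2) - 7)**2 = (-7/2 - 7)**2 = (-21/2)**2 = 441/4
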